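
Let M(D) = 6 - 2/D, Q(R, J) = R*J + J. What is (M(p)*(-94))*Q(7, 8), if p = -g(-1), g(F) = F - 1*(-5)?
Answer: -39104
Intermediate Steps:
Q(R, J) = J + J*R (Q(R, J) = J*R + J = J + J*R)
g(F) = 5 + F (g(F) = F + 5 = 5 + F)
p = -4 (p = -(5 - 1) = -1*4 = -4)
M(D) = 6 - 2/D
(M(p)*(-94))*Q(7, 8) = ((6 - 2/(-4))*(-94))*(8*(1 + 7)) = ((6 - 2*(-¼))*(-94))*(8*8) = ((6 + ½)*(-94))*64 = ((13/2)*(-94))*64 = -611*64 = -39104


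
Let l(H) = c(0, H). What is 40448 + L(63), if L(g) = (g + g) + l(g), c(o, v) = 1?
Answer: 40575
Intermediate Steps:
l(H) = 1
L(g) = 1 + 2*g (L(g) = (g + g) + 1 = 2*g + 1 = 1 + 2*g)
40448 + L(63) = 40448 + (1 + 2*63) = 40448 + (1 + 126) = 40448 + 127 = 40575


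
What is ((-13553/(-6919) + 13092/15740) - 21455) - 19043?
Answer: -1102533303028/27226265 ≈ -40495.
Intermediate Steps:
((-13553/(-6919) + 13092/15740) - 21455) - 19043 = ((-13553*(-1/6919) + 13092*(1/15740)) - 21455) - 19043 = ((13553/6919 + 3273/3935) - 21455) - 19043 = (75976942/27226265 - 21455) - 19043 = -584063538633/27226265 - 19043 = -1102533303028/27226265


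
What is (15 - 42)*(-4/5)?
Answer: 108/5 ≈ 21.600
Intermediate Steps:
(15 - 42)*(-4/5) = -(-54)*2*(⅕) = -(-54)*2/5 = -27*(-⅘) = 108/5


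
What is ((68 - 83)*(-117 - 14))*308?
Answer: 605220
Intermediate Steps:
((68 - 83)*(-117 - 14))*308 = -15*(-131)*308 = 1965*308 = 605220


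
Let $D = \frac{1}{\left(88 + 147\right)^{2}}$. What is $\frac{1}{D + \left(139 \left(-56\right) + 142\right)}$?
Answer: $- \frac{55225}{422029449} \approx -0.00013086$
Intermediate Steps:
$D = \frac{1}{55225}$ ($D = \frac{1}{235^{2}} = \frac{1}{55225} \approx 1.8108 \cdot 10^{-5}$)
$\frac{1}{D + \left(139 \left(-56\right) + 142\right)} = \frac{1}{\frac{1}{55225} + \left(139 \left(-56\right) + 142\right)} = \frac{1}{\frac{1}{55225} + \left(-7784 + 142\right)} = \frac{1}{\frac{1}{55225} - 7642} = \frac{1}{- \frac{422029449}{55225}} = - \frac{55225}{422029449}$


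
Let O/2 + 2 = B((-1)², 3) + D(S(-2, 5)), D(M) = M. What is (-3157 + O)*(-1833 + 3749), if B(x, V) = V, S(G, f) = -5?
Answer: -6064140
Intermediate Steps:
O = -8 (O = -4 + 2*(3 - 5) = -4 + 2*(-2) = -4 - 4 = -8)
(-3157 + O)*(-1833 + 3749) = (-3157 - 8)*(-1833 + 3749) = -3165*1916 = -6064140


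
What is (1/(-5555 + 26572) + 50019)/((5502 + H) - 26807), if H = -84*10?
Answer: -1051249324/465421465 ≈ -2.2587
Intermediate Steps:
H = -840
(1/(-5555 + 26572) + 50019)/((5502 + H) - 26807) = (1/(-5555 + 26572) + 50019)/((5502 - 840) - 26807) = (1/21017 + 50019)/(4662 - 26807) = (1/21017 + 50019)/(-22145) = (1051249324/21017)*(-1/22145) = -1051249324/465421465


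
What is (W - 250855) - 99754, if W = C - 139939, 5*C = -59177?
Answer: -2511917/5 ≈ -5.0238e+5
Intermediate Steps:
C = -59177/5 (C = (⅕)*(-59177) = -59177/5 ≈ -11835.)
W = -758872/5 (W = -59177/5 - 139939 = -758872/5 ≈ -1.5177e+5)
(W - 250855) - 99754 = (-758872/5 - 250855) - 99754 = -2013147/5 - 99754 = -2511917/5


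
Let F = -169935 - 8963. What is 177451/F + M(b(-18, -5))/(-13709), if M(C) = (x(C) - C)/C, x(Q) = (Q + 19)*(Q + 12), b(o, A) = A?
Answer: -12144952301/12262563410 ≈ -0.99041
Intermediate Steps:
x(Q) = (12 + Q)*(19 + Q) (x(Q) = (19 + Q)*(12 + Q) = (12 + Q)*(19 + Q))
F = -178898
M(C) = (228 + C**2 + 30*C)/C (M(C) = ((228 + C**2 + 31*C) - C)/C = (228 + C**2 + 30*C)/C)
177451/F + M(b(-18, -5))/(-13709) = 177451/(-178898) + (30 - 5 + 228/(-5))/(-13709) = 177451*(-1/178898) + (30 - 5 + 228*(-1/5))*(-1/13709) = -177451/178898 + (30 - 5 - 228/5)*(-1/13709) = -177451/178898 - 103/5*(-1/13709) = -177451/178898 + 103/68545 = -12144952301/12262563410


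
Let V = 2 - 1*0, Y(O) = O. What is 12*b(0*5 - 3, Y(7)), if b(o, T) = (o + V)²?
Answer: 12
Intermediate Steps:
V = 2 (V = 2 + 0 = 2)
b(o, T) = (2 + o)² (b(o, T) = (o + 2)² = (2 + o)²)
12*b(0*5 - 3, Y(7)) = 12*(2 + (0*5 - 3))² = 12*(2 + (0 - 3))² = 12*(2 - 3)² = 12*(-1)² = 12*1 = 12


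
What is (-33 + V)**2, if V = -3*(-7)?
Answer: 144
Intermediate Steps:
V = 21
(-33 + V)**2 = (-33 + 21)**2 = (-12)**2 = 144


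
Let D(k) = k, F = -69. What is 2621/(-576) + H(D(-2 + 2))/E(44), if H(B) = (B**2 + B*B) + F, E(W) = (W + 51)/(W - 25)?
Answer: -52849/2880 ≈ -18.350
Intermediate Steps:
E(W) = (51 + W)/(-25 + W)
H(B) = -69 + 2*B**2 (H(B) = (B**2 + B*B) - 69 = (B**2 + B**2) - 69 = 2*B**2 - 69 = -69 + 2*B**2)
2621/(-576) + H(D(-2 + 2))/E(44) = 2621/(-576) + (-69 + 2*(-2 + 2)**2)/(((51 + 44)/(-25 + 44))) = 2621*(-1/576) + (-69 + 2*0**2)/((95/19)) = -2621/576 + (-69 + 2*0)/(((1/19)*95)) = -2621/576 + (-69 + 0)/5 = -2621/576 - 69*1/5 = -2621/576 - 69/5 = -52849/2880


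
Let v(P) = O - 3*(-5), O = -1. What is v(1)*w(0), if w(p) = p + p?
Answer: 0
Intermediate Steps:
v(P) = 14 (v(P) = -1 - 3*(-5) = -1 + 15 = 14)
w(p) = 2*p
v(1)*w(0) = 14*(2*0) = 14*0 = 0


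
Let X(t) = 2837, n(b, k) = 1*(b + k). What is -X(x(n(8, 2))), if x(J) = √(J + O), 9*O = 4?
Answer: -2837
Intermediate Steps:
O = 4/9 (O = (⅑)*4 = 4/9 ≈ 0.44444)
n(b, k) = b + k
x(J) = √(4/9 + J) (x(J) = √(J + 4/9) = √(4/9 + J))
-X(x(n(8, 2))) = -1*2837 = -2837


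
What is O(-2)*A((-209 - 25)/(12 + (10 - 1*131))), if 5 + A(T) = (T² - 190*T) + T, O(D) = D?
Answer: 9650566/11881 ≈ 812.27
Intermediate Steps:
A(T) = -5 + T² - 189*T (A(T) = -5 + ((T² - 190*T) + T) = -5 + (T² - 189*T) = -5 + T² - 189*T)
O(-2)*A((-209 - 25)/(12 + (10 - 1*131))) = -2*(-5 + ((-209 - 25)/(12 + (10 - 1*131)))² - 189*(-209 - 25)/(12 + (10 - 1*131))) = -2*(-5 + (-234/(12 + (10 - 131)))² - (-44226)/(12 + (10 - 131))) = -2*(-5 + (-234/(12 - 121))² - (-44226)/(12 - 121)) = -2*(-5 + (-234/(-109))² - (-44226)/(-109)) = -2*(-5 + (-234*(-1/109))² - (-44226)*(-1)/109) = -2*(-5 + (234/109)² - 189*234/109) = -2*(-5 + 54756/11881 - 44226/109) = -2*(-4825283/11881) = 9650566/11881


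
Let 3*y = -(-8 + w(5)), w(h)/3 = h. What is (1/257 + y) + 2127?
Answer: 1638121/771 ≈ 2124.7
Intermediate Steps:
w(h) = 3*h
y = -7/3 (y = (-(-8 + 3*5))/3 = (-(-8 + 15))/3 = (-1*7)/3 = (⅓)*(-7) = -7/3 ≈ -2.3333)
(1/257 + y) + 2127 = (1/257 - 7/3) + 2127 = -1796/771 + 2127 = 1638121/771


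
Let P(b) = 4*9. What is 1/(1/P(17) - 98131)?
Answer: -36/3532715 ≈ -1.0190e-5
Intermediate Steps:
P(b) = 36
1/(1/P(17) - 98131) = 1/(1/36 - 98131) = 1/(-3532715/36) = -36/3532715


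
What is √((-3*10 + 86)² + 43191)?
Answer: √46327 ≈ 215.24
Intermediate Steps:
√((-3*10 + 86)² + 43191) = √((-30 + 86)² + 43191) = √(56² + 43191) = √(3136 + 43191) = √46327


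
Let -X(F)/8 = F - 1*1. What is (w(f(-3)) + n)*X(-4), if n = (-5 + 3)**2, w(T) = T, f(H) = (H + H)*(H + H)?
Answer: 1600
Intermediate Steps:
X(F) = 8 - 8*F (X(F) = -8*(F - 1*1) = -8*(F - 1) = -8*(-1 + F) = 8 - 8*F)
f(H) = 4*H**2 (f(H) = (2*H)*(2*H) = 4*H**2)
n = 4 (n = (-2)**2 = 4)
(w(f(-3)) + n)*X(-4) = (4*(-3)**2 + 4)*(8 - 8*(-4)) = (4*9 + 4)*(8 + 32) = (36 + 4)*40 = 40*40 = 1600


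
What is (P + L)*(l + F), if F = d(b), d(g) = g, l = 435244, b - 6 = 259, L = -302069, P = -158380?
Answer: -200529683541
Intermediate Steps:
b = 265 (b = 6 + 259 = 265)
F = 265
(P + L)*(l + F) = (-158380 - 302069)*(435244 + 265) = -460449*435509 = -200529683541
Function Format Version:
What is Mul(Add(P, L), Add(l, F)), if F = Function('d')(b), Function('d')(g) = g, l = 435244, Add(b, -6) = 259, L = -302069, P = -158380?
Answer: -200529683541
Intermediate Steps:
b = 265 (b = Add(6, 259) = 265)
F = 265
Mul(Add(P, L), Add(l, F)) = Mul(Add(-158380, -302069), Add(435244, 265)) = Mul(-460449, 435509) = -200529683541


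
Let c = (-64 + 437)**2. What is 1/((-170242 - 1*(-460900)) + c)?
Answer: 1/429787 ≈ 2.3267e-6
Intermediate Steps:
c = 139129 (c = 373**2 = 139129)
1/((-170242 - 1*(-460900)) + c) = 1/((-170242 - 1*(-460900)) + 139129) = 1/((-170242 + 460900) + 139129) = 1/(290658 + 139129) = 1/429787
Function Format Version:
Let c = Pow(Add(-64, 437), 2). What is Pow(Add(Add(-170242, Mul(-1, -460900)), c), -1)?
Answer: Rational(1, 429787) ≈ 2.3267e-6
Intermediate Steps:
c = 139129 (c = Pow(373, 2) = 139129)
Pow(Add(Add(-170242, Mul(-1, -460900)), c), -1) = Pow(Add(Add(-170242, Mul(-1, -460900)), 139129), -1) = Pow(Add(Add(-170242, 460900), 139129), -1) = Pow(Add(290658, 139129), -1) = Pow(429787, -1) = Rational(1, 429787)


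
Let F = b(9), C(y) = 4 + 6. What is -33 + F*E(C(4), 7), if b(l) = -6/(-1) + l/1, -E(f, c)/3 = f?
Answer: -483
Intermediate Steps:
C(y) = 10
E(f, c) = -3*f
b(l) = 6 + l (b(l) = -6*(-1) + l*1 = 6 + l)
F = 15 (F = 6 + 9 = 15)
-33 + F*E(C(4), 7) = -33 + 15*(-3*10) = -33 + 15*(-30) = -33 - 450 = -483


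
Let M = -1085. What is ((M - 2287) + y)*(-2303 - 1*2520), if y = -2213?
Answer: 26936455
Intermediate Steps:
((M - 2287) + y)*(-2303 - 1*2520) = ((-1085 - 2287) - 2213)*(-2303 - 1*2520) = (-3372 - 2213)*(-2303 - 2520) = -5585*(-4823) = 26936455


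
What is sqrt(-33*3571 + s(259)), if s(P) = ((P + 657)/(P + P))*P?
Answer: I*sqrt(117385) ≈ 342.61*I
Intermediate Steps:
s(P) = 657/2 + P/2 (s(P) = ((657 + P)/((2*P)))*P = ((657 + P)*(1/(2*P)))*P = ((657 + P)/(2*P))*P = 657/2 + P/2)
sqrt(-33*3571 + s(259)) = sqrt(-33*3571 + (657/2 + (1/2)*259)) = sqrt(-117843 + (657/2 + 259/2)) = sqrt(-117843 + 458) = sqrt(-117385) = I*sqrt(117385)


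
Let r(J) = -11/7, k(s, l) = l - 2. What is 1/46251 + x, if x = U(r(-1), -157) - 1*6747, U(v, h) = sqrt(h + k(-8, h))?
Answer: -312055496/46251 + 2*I*sqrt(79) ≈ -6747.0 + 17.776*I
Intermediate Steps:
k(s, l) = -2 + l
r(J) = -11/7 (r(J) = -11*1/7 = -11/7)
U(v, h) = sqrt(-2 + 2*h) (U(v, h) = sqrt(h + (-2 + h)) = sqrt(-2 + 2*h))
x = -6747 + 2*I*sqrt(79) (x = sqrt(-2 + 2*(-157)) - 1*6747 = sqrt(-2 - 314) - 6747 = sqrt(-316) - 6747 = 2*I*sqrt(79) - 6747 = -6747 + 2*I*sqrt(79) ≈ -6747.0 + 17.776*I)
1/46251 + x = 1/46251 + (-6747 + 2*I*sqrt(79)) = -312055496/46251 + 2*I*sqrt(79)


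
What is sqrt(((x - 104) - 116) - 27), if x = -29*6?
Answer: I*sqrt(421) ≈ 20.518*I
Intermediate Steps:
x = -174
sqrt(((x - 104) - 116) - 27) = sqrt(((-174 - 104) - 116) - 27) = sqrt((-278 - 116) - 27) = sqrt(-394 - 27) = sqrt(-421) = I*sqrt(421)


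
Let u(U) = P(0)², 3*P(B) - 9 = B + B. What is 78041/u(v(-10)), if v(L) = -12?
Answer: 78041/9 ≈ 8671.2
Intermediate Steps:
P(B) = 3 + 2*B/3 (P(B) = 3 + (B + B)/3 = 3 + (2*B)/3 = 3 + 2*B/3)
u(U) = 9 (u(U) = (3 + (⅔)*0)² = (3 + 0)² = 3² = 9)
78041/u(v(-10)) = 78041/9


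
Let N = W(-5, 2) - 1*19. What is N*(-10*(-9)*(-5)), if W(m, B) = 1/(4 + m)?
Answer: 9000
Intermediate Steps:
N = -20 (N = 1/(4 - 5) - 1*19 = 1/(-1) - 19 = -1 - 19 = -20)
N*(-10*(-9)*(-5)) = -20*(-10*(-9))*(-5) = -1800*(-5) = -20*(-450) = 9000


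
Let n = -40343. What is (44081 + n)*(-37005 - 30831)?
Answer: -253570968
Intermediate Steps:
(44081 + n)*(-37005 - 30831) = (44081 - 40343)*(-37005 - 30831) = 3738*(-67836) = -253570968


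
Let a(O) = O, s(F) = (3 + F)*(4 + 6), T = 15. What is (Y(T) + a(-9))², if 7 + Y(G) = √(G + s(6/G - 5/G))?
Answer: (48 - √411)²/9 ≈ 85.420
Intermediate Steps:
s(F) = 30 + 10*F (s(F) = (3 + F)*10 = 30 + 10*F)
Y(G) = -7 + √(30 + G + 10/G) (Y(G) = -7 + √(G + (30 + 10*(6/G - 5/G))) = -7 + √(G + (30 + 10/G)) = -7 + √(30 + G + 10/G))
(Y(T) + a(-9))² = ((-7 + √(30 + 15 + 10/15)) - 9)² = ((-7 + √(30 + 15 + 10*(1/15))) - 9)² = ((-7 + √(30 + 15 + ⅔)) - 9)² = ((-7 + √(137/3)) - 9)² = ((-7 + √411/3) - 9)² = (-16 + √411/3)²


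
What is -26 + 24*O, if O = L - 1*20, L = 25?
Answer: 94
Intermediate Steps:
O = 5 (O = 25 - 1*20 = 25 - 20 = 5)
-26 + 24*O = -26 + 24*5 = -26 + 120 = 94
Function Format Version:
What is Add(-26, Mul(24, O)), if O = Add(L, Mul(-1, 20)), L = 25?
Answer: 94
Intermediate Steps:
O = 5 (O = Add(25, Mul(-1, 20)) = Add(25, -20) = 5)
Add(-26, Mul(24, O)) = Add(-26, Mul(24, 5)) = Add(-26, 120) = 94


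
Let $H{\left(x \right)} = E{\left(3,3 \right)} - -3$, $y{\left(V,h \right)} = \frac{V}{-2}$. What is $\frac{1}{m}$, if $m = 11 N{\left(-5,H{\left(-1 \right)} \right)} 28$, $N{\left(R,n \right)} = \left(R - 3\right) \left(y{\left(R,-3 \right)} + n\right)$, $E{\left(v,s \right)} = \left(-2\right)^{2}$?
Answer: $- \frac{1}{23408} \approx -4.272 \cdot 10^{-5}$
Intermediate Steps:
$E{\left(v,s \right)} = 4$
$y{\left(V,h \right)} = - \frac{V}{2}$ ($y{\left(V,h \right)} = V \left(- \frac{1}{2}\right) = - \frac{V}{2}$)
$H{\left(x \right)} = 7$ ($H{\left(x \right)} = 4 - -3 = 4 + 3 = 7$)
$N{\left(R,n \right)} = \left(-3 + R\right) \left(n - \frac{R}{2}\right)$ ($N{\left(R,n \right)} = \left(R - 3\right) \left(- \frac{R}{2} + n\right) = \left(-3 + R\right) \left(n - \frac{R}{2}\right)$)
$m = -23408$ ($m = 11 \left(\left(-3\right) 7 - \frac{\left(-5\right)^{2}}{2} + \frac{3}{2} \left(-5\right) - 35\right) 28 = 11 \left(-21 - \frac{25}{2} - \frac{15}{2} - 35\right) 28 = 11 \left(-76\right) 28 = \left(-836\right) 28 = -23408$)
$\frac{1}{m} = \frac{1}{-23408} = - \frac{1}{23408}$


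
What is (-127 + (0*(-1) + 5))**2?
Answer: 14884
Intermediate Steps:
(-127 + (0*(-1) + 5))**2 = (-127 + (0 + 5))**2 = (-127 + 5)**2 = (-122)**2 = 14884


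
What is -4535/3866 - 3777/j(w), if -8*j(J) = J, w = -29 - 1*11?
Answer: -14624557/19330 ≈ -756.57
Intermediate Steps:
w = -40 (w = -29 - 11 = -40)
j(J) = -J/8
-4535/3866 - 3777/j(w) = -4535/3866 - 3777/((-⅛*(-40))) = -4535*1/3866 - 3777/5 = -4535/3866 - 3777*⅕ = -4535/3866 - 3777/5 = -14624557/19330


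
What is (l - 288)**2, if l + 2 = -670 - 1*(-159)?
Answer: 641601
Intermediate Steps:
l = -513 (l = -2 + (-670 - 1*(-159)) = -2 + (-670 + 159) = -2 - 511 = -513)
(l - 288)**2 = (-513 - 288)**2 = (-801)**2 = 641601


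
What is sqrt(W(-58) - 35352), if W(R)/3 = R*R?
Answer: 2*I*sqrt(6315) ≈ 158.93*I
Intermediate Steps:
W(R) = 3*R**2 (W(R) = 3*(R*R) = 3*R**2)
sqrt(W(-58) - 35352) = sqrt(3*(-58)**2 - 35352) = sqrt(3*3364 - 35352) = sqrt(10092 - 35352) = sqrt(-25260) = 2*I*sqrt(6315)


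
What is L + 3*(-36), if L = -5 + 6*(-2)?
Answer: -125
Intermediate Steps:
L = -17 (L = -5 - 12 = -17)
L + 3*(-36) = -17 + 3*(-36) = -17 - 108 = -125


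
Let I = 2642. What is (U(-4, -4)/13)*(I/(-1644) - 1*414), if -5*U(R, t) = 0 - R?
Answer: 683258/26715 ≈ 25.576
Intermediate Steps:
U(R, t) = R/5 (U(R, t) = -(0 - R)/5 = -(-1)*R/5 = R/5)
(U(-4, -4)/13)*(I/(-1644) - 1*414) = (((⅕)*(-4))/13)*(2642/(-1644) - 1*414) = (-⅘*1/13)*(2642*(-1/1644) - 414) = -4*(-1321/822 - 414)/65 = -4/65*(-341629/822) = 683258/26715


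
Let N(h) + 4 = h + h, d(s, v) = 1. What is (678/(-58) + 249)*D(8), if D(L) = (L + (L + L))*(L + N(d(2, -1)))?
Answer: 991008/29 ≈ 34173.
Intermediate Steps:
N(h) = -4 + 2*h (N(h) = -4 + (h + h) = -4 + 2*h)
D(L) = 3*L*(-2 + L) (D(L) = (L + (L + L))*(L + (-4 + 2*1)) = (L + 2*L)*(L + (-4 + 2)) = (3*L)*(L - 2) = (3*L)*(-2 + L) = 3*L*(-2 + L))
(678/(-58) + 249)*D(8) = (678/(-58) + 249)*(3*8*(-2 + 8)) = (678*(-1/58) + 249)*(3*8*6) = (-339/29 + 249)*144 = (6882/29)*144 = 991008/29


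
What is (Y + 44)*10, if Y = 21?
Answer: 650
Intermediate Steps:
(Y + 44)*10 = (21 + 44)*10 = 65*10 = 650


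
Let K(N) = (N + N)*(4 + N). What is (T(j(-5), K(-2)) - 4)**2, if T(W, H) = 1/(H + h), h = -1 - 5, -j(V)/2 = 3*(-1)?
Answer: 3249/196 ≈ 16.577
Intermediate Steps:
j(V) = 6 (j(V) = -6*(-1) = -2*(-3) = 6)
h = -6
K(N) = 2*N*(4 + N) (K(N) = (2*N)*(4 + N) = 2*N*(4 + N))
T(W, H) = 1/(-6 + H) (T(W, H) = 1/(H - 6) = 1/(-6 + H))
(T(j(-5), K(-2)) - 4)**2 = (1/(-6 + 2*(-2)*(4 - 2)) - 4)**2 = (1/(-6 + 2*(-2)*2) - 4)**2 = (1/(-6 - 8) - 4)**2 = (1/(-14) - 4)**2 = (-1/14 - 4)**2 = (-57/14)**2 = 3249/196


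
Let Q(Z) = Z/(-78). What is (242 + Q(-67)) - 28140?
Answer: -2175977/78 ≈ -27897.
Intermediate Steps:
Q(Z) = -Z/78 (Q(Z) = Z*(-1/78) = -Z/78)
(242 + Q(-67)) - 28140 = (242 - 1/78*(-67)) - 28140 = (242 + 67/78) - 28140 = 18943/78 - 28140 = -2175977/78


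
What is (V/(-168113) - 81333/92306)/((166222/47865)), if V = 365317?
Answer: -2268517908727815/2579406164112316 ≈ -0.87947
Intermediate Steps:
(V/(-168113) - 81333/92306)/((166222/47865)) = (365317/(-168113) - 81333/92306)/((166222/47865)) = (365317*(-1/168113) - 81333*1/92306)/((166222*(1/47865))) = (-365317/168113 - 81333/92306)/(166222/47865) = -47394085631/15517838578*47865/166222 = -2268517908727815/2579406164112316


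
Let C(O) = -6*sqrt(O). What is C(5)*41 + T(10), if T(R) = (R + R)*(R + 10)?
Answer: 400 - 246*sqrt(5) ≈ -150.07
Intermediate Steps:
T(R) = 2*R*(10 + R) (T(R) = (2*R)*(10 + R) = 2*R*(10 + R))
C(5)*41 + T(10) = -6*sqrt(5)*41 + 2*10*(10 + 10) = -246*sqrt(5) + 2*10*20 = -246*sqrt(5) + 400 = 400 - 246*sqrt(5)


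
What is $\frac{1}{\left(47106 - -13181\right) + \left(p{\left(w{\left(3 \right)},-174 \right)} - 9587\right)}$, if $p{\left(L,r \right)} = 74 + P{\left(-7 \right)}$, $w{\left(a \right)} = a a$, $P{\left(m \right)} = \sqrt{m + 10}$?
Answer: $\frac{50774}{2577999073} - \frac{\sqrt{3}}{2577999073} \approx 1.9694 \cdot 10^{-5}$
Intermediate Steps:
$P{\left(m \right)} = \sqrt{10 + m}$
$w{\left(a \right)} = a^{2}$
$p{\left(L,r \right)} = 74 + \sqrt{3}$ ($p{\left(L,r \right)} = 74 + \sqrt{10 - 7} = 74 + \sqrt{3}$)
$\frac{1}{\left(47106 - -13181\right) + \left(p{\left(w{\left(3 \right)},-174 \right)} - 9587\right)} = \frac{1}{\left(47106 - -13181\right) - \left(9513 - \sqrt{3}\right)} = \frac{1}{\left(47106 + 13181\right) - \left(9513 - \sqrt{3}\right)} = \frac{1}{60287 - \left(9513 - \sqrt{3}\right)} = \frac{1}{50774 + \sqrt{3}}$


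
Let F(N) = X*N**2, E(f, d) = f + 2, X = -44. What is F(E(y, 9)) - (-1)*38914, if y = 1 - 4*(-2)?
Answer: 33590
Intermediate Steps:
y = 9 (y = 1 + 8 = 9)
E(f, d) = 2 + f
F(N) = -44*N**2
F(E(y, 9)) - (-1)*38914 = -44*(2 + 9)**2 - (-1)*38914 = -44*11**2 - 1*(-38914) = -44*121 + 38914 = -5324 + 38914 = 33590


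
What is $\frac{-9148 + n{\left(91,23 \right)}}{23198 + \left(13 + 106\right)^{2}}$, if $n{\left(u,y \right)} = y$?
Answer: $- \frac{9125}{37359} \approx -0.24425$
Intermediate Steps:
$\frac{-9148 + n{\left(91,23 \right)}}{23198 + \left(13 + 106\right)^{2}} = \frac{-9148 + 23}{23198 + \left(13 + 106\right)^{2}} = - \frac{9125}{23198 + 119^{2}} = - \frac{9125}{23198 + 14161} = - \frac{9125}{37359}$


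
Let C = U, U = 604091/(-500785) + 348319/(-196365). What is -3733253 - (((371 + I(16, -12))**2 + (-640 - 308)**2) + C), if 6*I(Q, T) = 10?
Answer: -5989121646986911/1255361445 ≈ -4.7708e+6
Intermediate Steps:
I(Q, T) = 5/3 (I(Q, T) = (1/6)*10 = 5/3)
U = -1247043658/418453815 (U = 604091*(-1/500785) + 348319*(-1/196365) = -12853/10655 - 348319/196365 = -1247043658/418453815 ≈ -2.9801)
C = -1247043658/418453815 ≈ -2.9801
-3733253 - (((371 + I(16, -12))**2 + (-640 - 308)**2) + C) = -3733253 - (((371 + 5/3)**2 + (-640 - 308)**2) - 1247043658/418453815) = -3733253 - (((1118/3)**2 + (-948)**2) - 1247043658/418453815) = -3733253 - ((1249924/9 + 898704) - 1247043658/418453815) = -3733253 - (9338260/9 - 1247043658/418453815) = -3733253 - 1*1302539766356326/1255361445 = -3733253 - 1302539766356326/1255361445 = -5989121646986911/1255361445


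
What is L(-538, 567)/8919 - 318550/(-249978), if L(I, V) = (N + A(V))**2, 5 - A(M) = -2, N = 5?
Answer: 159841349/123864099 ≈ 1.2905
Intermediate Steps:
A(M) = 7 (A(M) = 5 - 1*(-2) = 5 + 2 = 7)
L(I, V) = 144 (L(I, V) = (5 + 7)**2 = 12**2 = 144)
L(-538, 567)/8919 - 318550/(-249978) = 144/8919 - 318550/(-249978) = 144*(1/8919) - 318550*(-1/249978) = 16/991 + 159275/124989 = 159841349/123864099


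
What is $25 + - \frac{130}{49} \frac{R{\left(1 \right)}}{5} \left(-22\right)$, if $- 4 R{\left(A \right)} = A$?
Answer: $\frac{1082}{49} \approx 22.082$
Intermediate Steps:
$R{\left(A \right)} = - \frac{A}{4}$
$25 + - \frac{130}{49} \frac{R{\left(1 \right)}}{5} \left(-22\right) = 25 + - \frac{130}{49} \frac{\left(- \frac{1}{4}\right) 1}{5} \left(-22\right) = 25 + \left(-130\right) \frac{1}{49} \left(- \frac{1}{4}\right) \frac{1}{5} \left(-22\right) = 25 - \frac{130 \left(\left(- \frac{1}{20}\right) \left(-22\right)\right)}{49} = 25 - \frac{143}{49} = \frac{1082}{49}$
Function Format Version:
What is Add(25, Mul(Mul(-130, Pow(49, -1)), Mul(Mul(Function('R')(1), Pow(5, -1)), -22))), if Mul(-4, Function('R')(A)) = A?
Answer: Rational(1082, 49) ≈ 22.082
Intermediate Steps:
Function('R')(A) = Mul(Rational(-1, 4), A)
Add(25, Mul(Mul(-130, Pow(49, -1)), Mul(Mul(Function('R')(1), Pow(5, -1)), -22))) = Add(25, Mul(Mul(-130, Pow(49, -1)), Mul(Mul(Mul(Rational(-1, 4), 1), Pow(5, -1)), -22))) = Add(25, Mul(Mul(-130, Rational(1, 49)), Mul(Mul(Rational(-1, 4), Rational(1, 5)), -22))) = Add(25, Mul(Rational(-130, 49), Mul(Rational(-1, 20), -22))) = Add(25, Mul(Rational(-130, 49), Rational(11, 10))) = Add(25, Rational(-143, 49)) = Rational(1082, 49)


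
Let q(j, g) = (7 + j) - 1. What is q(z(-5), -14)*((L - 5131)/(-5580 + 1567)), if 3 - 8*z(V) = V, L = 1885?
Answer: 22722/4013 ≈ 5.6621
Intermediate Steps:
z(V) = 3/8 - V/8
q(j, g) = 6 + j
q(z(-5), -14)*((L - 5131)/(-5580 + 1567)) = (6 + (3/8 - 1/8*(-5)))*((1885 - 5131)/(-5580 + 1567)) = (6 + (3/8 + 5/8))*(-3246/(-4013)) = (6 + 1)*(-3246*(-1/4013)) = 7*(3246/4013) = 22722/4013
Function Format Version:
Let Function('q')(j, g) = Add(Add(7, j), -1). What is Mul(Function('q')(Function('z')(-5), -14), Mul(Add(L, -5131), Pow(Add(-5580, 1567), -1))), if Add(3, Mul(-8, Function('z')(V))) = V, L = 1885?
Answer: Rational(22722, 4013) ≈ 5.6621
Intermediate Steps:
Function('z')(V) = Add(Rational(3, 8), Mul(Rational(-1, 8), V))
Function('q')(j, g) = Add(6, j)
Mul(Function('q')(Function('z')(-5), -14), Mul(Add(L, -5131), Pow(Add(-5580, 1567), -1))) = Mul(Add(6, Add(Rational(3, 8), Mul(Rational(-1, 8), -5))), Mul(Add(1885, -5131), Pow(Add(-5580, 1567), -1))) = Mul(Add(6, Add(Rational(3, 8), Rational(5, 8))), Mul(-3246, Pow(-4013, -1))) = Mul(Add(6, 1), Mul(-3246, Rational(-1, 4013))) = Mul(7, Rational(3246, 4013)) = Rational(22722, 4013)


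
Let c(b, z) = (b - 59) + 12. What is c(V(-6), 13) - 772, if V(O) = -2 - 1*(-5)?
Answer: -816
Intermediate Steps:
V(O) = 3 (V(O) = -2 + 5 = 3)
c(b, z) = -47 + b (c(b, z) = (-59 + b) + 12 = -47 + b)
c(V(-6), 13) - 772 = (-47 + 3) - 772 = -44 - 772 = -816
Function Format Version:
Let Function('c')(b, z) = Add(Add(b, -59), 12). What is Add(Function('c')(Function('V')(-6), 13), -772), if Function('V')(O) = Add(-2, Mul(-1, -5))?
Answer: -816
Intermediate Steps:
Function('V')(O) = 3 (Function('V')(O) = Add(-2, 5) = 3)
Function('c')(b, z) = Add(-47, b) (Function('c')(b, z) = Add(Add(-59, b), 12) = Add(-47, b))
Add(Function('c')(Function('V')(-6), 13), -772) = Add(Add(-47, 3), -772) = Add(-44, -772) = -816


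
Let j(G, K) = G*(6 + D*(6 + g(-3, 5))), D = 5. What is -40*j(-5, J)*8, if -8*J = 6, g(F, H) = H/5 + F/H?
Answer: 60800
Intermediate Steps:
g(F, H) = H/5 + F/H (g(F, H) = H*(1/5) + F/H = H/5 + F/H)
J = -3/4 (J = -1/8*6 = -3/4 ≈ -0.75000)
j(G, K) = 38*G (j(G, K) = G*(6 + 5*(6 + ((1/5)*5 - 3/5))) = G*(6 + 5*(6 + (1 - 3*1/5))) = G*(6 + 5*(6 + (1 - 3/5))) = G*(6 + 5*(6 + 2/5)) = G*(6 + 5*(32/5)) = G*(6 + 32) = G*38 = 38*G)
-40*j(-5, J)*8 = -1520*(-5)*8 = -40*(-190)*8 = 7600*8 = 60800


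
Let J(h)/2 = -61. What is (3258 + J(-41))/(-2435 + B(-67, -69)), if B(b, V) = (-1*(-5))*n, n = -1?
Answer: -392/305 ≈ -1.2852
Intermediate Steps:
B(b, V) = -5 (B(b, V) = -1*(-5)*(-1) = 5*(-1) = -5)
J(h) = -122 (J(h) = 2*(-61) = -122)
(3258 + J(-41))/(-2435 + B(-67, -69)) = (3258 - 122)/(-2435 - 5) = 3136/(-2440) = 3136*(-1/2440) = -392/305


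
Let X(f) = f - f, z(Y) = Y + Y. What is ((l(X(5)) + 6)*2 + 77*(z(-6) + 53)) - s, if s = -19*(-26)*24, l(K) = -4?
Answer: -8695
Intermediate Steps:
z(Y) = 2*Y
X(f) = 0
s = 11856 (s = 494*24 = 11856)
((l(X(5)) + 6)*2 + 77*(z(-6) + 53)) - s = ((-4 + 6)*2 + 77*(2*(-6) + 53)) - 1*11856 = (2*2 + 77*(-12 + 53)) - 11856 = (4 + 77*41) - 11856 = (4 + 3157) - 11856 = 3161 - 11856 = -8695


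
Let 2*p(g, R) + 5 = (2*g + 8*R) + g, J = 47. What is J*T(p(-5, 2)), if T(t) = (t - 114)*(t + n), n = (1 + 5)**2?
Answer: -185368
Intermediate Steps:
p(g, R) = -5/2 + 4*R + 3*g/2 (p(g, R) = -5/2 + ((2*g + 8*R) + g)/2 = -5/2 + (3*g + 8*R)/2 = -5/2 + (4*R + 3*g/2) = -5/2 + 4*R + 3*g/2)
n = 36 (n = 6**2 = 36)
T(t) = (-114 + t)*(36 + t) (T(t) = (t - 114)*(t + 36) = (-114 + t)*(36 + t))
J*T(p(-5, 2)) = 47*(-4104 + (-5/2 + 4*2 + (3/2)*(-5))**2 - 78*(-5/2 + 4*2 + (3/2)*(-5))) = 47*(-4104 + (-5/2 + 8 - 15/2)**2 - 78*(-5/2 + 8 - 15/2)) = 47*(-4104 + (-2)**2 - 78*(-2)) = 47*(-4104 + 4 + 156) = 47*(-3944) = -185368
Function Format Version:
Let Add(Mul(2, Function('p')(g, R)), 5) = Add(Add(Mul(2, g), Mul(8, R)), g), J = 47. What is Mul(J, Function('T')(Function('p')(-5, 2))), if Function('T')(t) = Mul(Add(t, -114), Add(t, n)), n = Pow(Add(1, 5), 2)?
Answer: -185368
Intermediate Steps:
Function('p')(g, R) = Add(Rational(-5, 2), Mul(4, R), Mul(Rational(3, 2), g)) (Function('p')(g, R) = Add(Rational(-5, 2), Mul(Rational(1, 2), Add(Add(Mul(2, g), Mul(8, R)), g))) = Add(Rational(-5, 2), Mul(Rational(1, 2), Add(Mul(3, g), Mul(8, R)))) = Add(Rational(-5, 2), Add(Mul(4, R), Mul(Rational(3, 2), g))) = Add(Rational(-5, 2), Mul(4, R), Mul(Rational(3, 2), g)))
n = 36 (n = Pow(6, 2) = 36)
Function('T')(t) = Mul(Add(-114, t), Add(36, t)) (Function('T')(t) = Mul(Add(t, -114), Add(t, 36)) = Mul(Add(-114, t), Add(36, t)))
Mul(J, Function('T')(Function('p')(-5, 2))) = Mul(47, Add(-4104, Pow(Add(Rational(-5, 2), Mul(4, 2), Mul(Rational(3, 2), -5)), 2), Mul(-78, Add(Rational(-5, 2), Mul(4, 2), Mul(Rational(3, 2), -5))))) = Mul(47, Add(-4104, Pow(Add(Rational(-5, 2), 8, Rational(-15, 2)), 2), Mul(-78, Add(Rational(-5, 2), 8, Rational(-15, 2))))) = Mul(47, Add(-4104, Pow(-2, 2), Mul(-78, -2))) = Mul(47, Add(-4104, 4, 156)) = Mul(47, -3944) = -185368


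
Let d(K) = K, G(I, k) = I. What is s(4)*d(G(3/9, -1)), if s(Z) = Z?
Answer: 4/3 ≈ 1.3333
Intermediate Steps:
s(4)*d(G(3/9, -1)) = 4*(3/9) = 4*(3*(⅑)) = 4*(⅓) = 4/3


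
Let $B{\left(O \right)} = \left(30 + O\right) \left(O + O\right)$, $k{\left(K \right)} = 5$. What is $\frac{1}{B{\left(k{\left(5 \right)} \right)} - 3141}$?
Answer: $- \frac{1}{2791} \approx -0.00035829$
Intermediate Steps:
$B{\left(O \right)} = 2 O \left(30 + O\right)$ ($B{\left(O \right)} = \left(30 + O\right) 2 O = 2 O \left(30 + O\right)$)
$\frac{1}{B{\left(k{\left(5 \right)} \right)} - 3141} = \frac{1}{2 \cdot 5 \left(30 + 5\right) - 3141} = \frac{1}{2 \cdot 5 \cdot 35 - 3141} = \frac{1}{350 - 3141} = \frac{1}{-2791} = - \frac{1}{2791}$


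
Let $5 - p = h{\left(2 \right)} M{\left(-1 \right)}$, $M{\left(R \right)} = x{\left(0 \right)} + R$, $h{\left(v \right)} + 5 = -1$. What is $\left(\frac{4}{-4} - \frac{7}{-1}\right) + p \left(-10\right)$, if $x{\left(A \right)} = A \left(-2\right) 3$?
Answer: $16$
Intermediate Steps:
$x{\left(A \right)} = - 6 A$ ($x{\left(A \right)} = - 2 A 3 = - 6 A$)
$h{\left(v \right)} = -6$ ($h{\left(v \right)} = -5 - 1 = -6$)
$M{\left(R \right)} = R$ ($M{\left(R \right)} = \left(-6\right) 0 + R = 0 + R = R$)
$p = -1$ ($p = 5 - \left(-6\right) \left(-1\right) = 5 - 6 = -1$)
$\left(\frac{4}{-4} - \frac{7}{-1}\right) + p \left(-10\right) = \left(\frac{4}{-4} - \frac{7}{-1}\right) - -10 = \left(4 \left(- \frac{1}{4}\right) - -7\right) + 10 = \left(-1 + 7\right) + 10 = 6 + 10 = 16$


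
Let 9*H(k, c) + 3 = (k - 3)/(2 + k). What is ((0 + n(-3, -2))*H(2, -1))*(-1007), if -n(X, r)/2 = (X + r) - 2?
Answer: 91637/18 ≈ 5090.9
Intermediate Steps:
H(k, c) = -⅓ + (-3 + k)/(9*(2 + k)) (H(k, c) = -⅓ + ((k - 3)/(2 + k))/9 = -⅓ + ((-3 + k)/(2 + k))/9 = -⅓ + (-3 + k)/(9*(2 + k)))
n(X, r) = 4 - 2*X - 2*r (n(X, r) = -2*((X + r) - 2) = -2*(-2 + X + r) = 4 - 2*X - 2*r)
((0 + n(-3, -2))*H(2, -1))*(-1007) = ((0 + (4 - 2*(-3) - 2*(-2)))*((-9 - 2*2)/(9*(2 + 2))))*(-1007) = ((0 + (4 + 6 + 4))*((⅑)*(-9 - 4)/4))*(-1007) = ((0 + 14)*((⅑)*(¼)*(-13)))*(-1007) = (14*(-13/36))*(-1007) = -91/18*(-1007) = 91637/18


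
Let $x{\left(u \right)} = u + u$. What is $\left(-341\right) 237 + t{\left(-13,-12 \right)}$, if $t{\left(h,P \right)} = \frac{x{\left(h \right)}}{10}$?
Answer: $- \frac{404098}{5} \approx -80820.0$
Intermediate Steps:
$x{\left(u \right)} = 2 u$
$t{\left(h,P \right)} = \frac{h}{5}$ ($t{\left(h,P \right)} = \frac{2 h}{10} = 2 h \frac{1}{10} = \frac{h}{5}$)
$\left(-341\right) 237 + t{\left(-13,-12 \right)} = \left(-341\right) 237 + \frac{1}{5} \left(-13\right) = -80817 - \frac{13}{5} = - \frac{404098}{5}$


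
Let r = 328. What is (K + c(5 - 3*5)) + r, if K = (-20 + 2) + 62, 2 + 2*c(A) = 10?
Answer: 376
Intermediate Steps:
c(A) = 4 (c(A) = -1 + (1/2)*10 = -1 + 5 = 4)
K = 44 (K = -18 + 62 = 44)
(K + c(5 - 3*5)) + r = (44 + 4) + 328 = 48 + 328 = 376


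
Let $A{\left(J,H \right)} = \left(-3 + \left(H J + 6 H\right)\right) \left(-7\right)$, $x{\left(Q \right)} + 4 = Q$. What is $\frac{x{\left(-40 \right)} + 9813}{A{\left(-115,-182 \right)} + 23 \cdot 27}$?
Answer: $- \frac{9769}{138224} \approx -0.070675$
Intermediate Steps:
$x{\left(Q \right)} = -4 + Q$
$A{\left(J,H \right)} = 21 - 42 H - 7 H J$ ($A{\left(J,H \right)} = \left(-3 + \left(6 H + H J\right)\right) \left(-7\right) = \left(-3 + 6 H + H J\right) \left(-7\right) = 21 - 42 H - 7 H J$)
$\frac{x{\left(-40 \right)} + 9813}{A{\left(-115,-182 \right)} + 23 \cdot 27} = \frac{\left(-4 - 40\right) + 9813}{\left(21 - -7644 - \left(-1274\right) \left(-115\right)\right) + 23 \cdot 27} = \frac{-44 + 9813}{\left(21 + 7644 - 146510\right) + 621} = \frac{9769}{-138845 + 621} = \frac{9769}{-138224} = 9769 \left(- \frac{1}{138224}\right) = - \frac{9769}{138224}$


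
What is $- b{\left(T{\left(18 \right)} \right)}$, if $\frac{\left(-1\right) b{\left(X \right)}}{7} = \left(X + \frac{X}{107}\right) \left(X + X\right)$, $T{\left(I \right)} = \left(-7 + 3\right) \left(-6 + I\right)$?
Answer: $\frac{3483648}{107} \approx 32557.0$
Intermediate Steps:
$T{\left(I \right)} = 24 - 4 I$ ($T{\left(I \right)} = - 4 \left(-6 + I\right) = 24 - 4 I$)
$b{\left(X \right)} = - \frac{1512 X^{2}}{107}$ ($b{\left(X \right)} = - 7 \left(X + \frac{X}{107}\right) \left(X + X\right) = - 7 \left(X + X \frac{1}{107}\right) 2 X = - 7 \left(X + \frac{X}{107}\right) 2 X = - 7 \frac{108 X}{107} \cdot 2 X = - 7 \frac{216 X^{2}}{107} = - \frac{1512 X^{2}}{107}$)
$- b{\left(T{\left(18 \right)} \right)} = - \frac{\left(-1512\right) \left(24 - 72\right)^{2}}{107} = - \frac{\left(-1512\right) \left(-48\right)^{2}}{107} = - \frac{\left(-1512\right) 2304}{107} = \left(-1\right) \left(- \frac{3483648}{107}\right) = \frac{3483648}{107}$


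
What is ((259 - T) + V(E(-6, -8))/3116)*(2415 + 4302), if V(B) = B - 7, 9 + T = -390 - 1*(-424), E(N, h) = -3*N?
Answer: 4897734135/3116 ≈ 1.5718e+6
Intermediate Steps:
T = 25 (T = -9 + (-390 - 1*(-424)) = -9 + (-390 + 424) = -9 + 34 = 25)
V(B) = -7 + B
((259 - T) + V(E(-6, -8))/3116)*(2415 + 4302) = ((259 - 1*25) + (-7 - 3*(-6))/3116)*(2415 + 4302) = ((259 - 25) + (-7 + 18)*(1/3116))*6717 = (234 + 11*(1/3116))*6717 = (234 + 11/3116)*6717 = (729155/3116)*6717 = 4897734135/3116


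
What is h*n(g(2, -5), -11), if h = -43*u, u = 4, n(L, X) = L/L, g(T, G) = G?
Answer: -172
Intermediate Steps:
n(L, X) = 1
h = -172 (h = -43*4 = -172)
h*n(g(2, -5), -11) = -172*1 = -172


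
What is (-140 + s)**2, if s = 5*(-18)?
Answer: 52900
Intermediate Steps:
s = -90
(-140 + s)**2 = (-140 - 90)**2 = (-230)**2 = 52900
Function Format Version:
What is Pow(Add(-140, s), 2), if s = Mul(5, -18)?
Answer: 52900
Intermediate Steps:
s = -90
Pow(Add(-140, s), 2) = Pow(Add(-140, -90), 2) = Pow(-230, 2) = 52900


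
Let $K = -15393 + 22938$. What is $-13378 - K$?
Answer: $-20923$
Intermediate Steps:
$K = 7545$
$-13378 - K = -13378 - 7545 = -20923$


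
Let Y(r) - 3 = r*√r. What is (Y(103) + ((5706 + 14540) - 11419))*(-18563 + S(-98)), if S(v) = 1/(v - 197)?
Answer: -9670767876/59 - 564036858*√103/295 ≈ -1.8332e+8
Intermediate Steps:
S(v) = 1/(-197 + v)
Y(r) = 3 + r^(3/2) (Y(r) = 3 + r*√r = 3 + r^(3/2))
(Y(103) + ((5706 + 14540) - 11419))*(-18563 + S(-98)) = ((3 + 103^(3/2)) + ((5706 + 14540) - 11419))*(-18563 + 1/(-197 - 98)) = ((3 + 103*√103) + (20246 - 11419))*(-18563 + 1/(-295)) = ((3 + 103*√103) + 8827)*(-18563 - 1/295) = (8830 + 103*√103)*(-5476086/295) = -9670767876/59 - 564036858*√103/295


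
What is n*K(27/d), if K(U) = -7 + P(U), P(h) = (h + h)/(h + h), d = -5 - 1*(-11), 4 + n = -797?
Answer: 4806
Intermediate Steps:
n = -801 (n = -4 - 797 = -801)
d = 6 (d = -5 + 11 = 6)
P(h) = 1 (P(h) = (2*h)/((2*h)) = (2*h)*(1/(2*h)) = 1)
K(U) = -6 (K(U) = -7 + 1 = -6)
n*K(27/d) = -801*(-6) = 4806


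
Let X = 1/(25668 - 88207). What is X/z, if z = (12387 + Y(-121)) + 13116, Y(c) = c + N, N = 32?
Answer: -1/1589366146 ≈ -6.2918e-10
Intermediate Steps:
Y(c) = 32 + c (Y(c) = c + 32 = 32 + c)
z = 25414 (z = (12387 + (32 - 121)) + 13116 = (12387 - 89) + 13116 = 12298 + 13116 = 25414)
X = -1/62539 (X = 1/(-62539) = -1/62539 ≈ -1.5990e-5)
X/z = -1/62539/25414 = -1/62539*1/25414 = -1/1589366146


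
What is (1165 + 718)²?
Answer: 3545689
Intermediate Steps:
(1165 + 718)² = 1883² = 3545689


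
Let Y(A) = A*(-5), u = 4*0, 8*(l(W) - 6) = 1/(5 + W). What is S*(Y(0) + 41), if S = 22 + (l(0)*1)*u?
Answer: 902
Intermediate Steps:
l(W) = 6 + 1/(8*(5 + W))
u = 0
Y(A) = -5*A
S = 22 (S = 22 + (((241 + 48*0)/(8*(5 + 0)))*1)*0 = 22 + (((1/8)*(241 + 0)/5)*1)*0 = 22 + (((1/8)*(1/5)*241)*1)*0 = 22 + ((241/40)*1)*0 = 22 + (241/40)*0 = 22 + 0 = 22)
S*(Y(0) + 41) = 22*(-5*0 + 41) = 22*(0 + 41) = 22*41 = 902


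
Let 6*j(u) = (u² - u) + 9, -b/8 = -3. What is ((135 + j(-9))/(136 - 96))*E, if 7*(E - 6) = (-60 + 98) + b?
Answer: 3939/70 ≈ 56.271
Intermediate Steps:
b = 24 (b = -8*(-3) = 24)
j(u) = 3/2 - u/6 + u²/6 (j(u) = ((u² - u) + 9)/6 = (9 + u² - u)/6 = 3/2 - u/6 + u²/6)
E = 104/7 (E = 6 + ((-60 + 98) + 24)/7 = 6 + (38 + 24)/7 = 6 + (⅐)*62 = 6 + 62/7 = 104/7 ≈ 14.857)
((135 + j(-9))/(136 - 96))*E = ((135 + (3/2 - ⅙*(-9) + (⅙)*(-9)²))/(136 - 96))*(104/7) = ((135 + (3/2 + 3/2 + (⅙)*81))/40)*(104/7) = ((135 + (3/2 + 3/2 + 27/2))*(1/40))*(104/7) = ((135 + 33/2)*(1/40))*(104/7) = ((303/2)*(1/40))*(104/7) = (303/80)*(104/7) = 3939/70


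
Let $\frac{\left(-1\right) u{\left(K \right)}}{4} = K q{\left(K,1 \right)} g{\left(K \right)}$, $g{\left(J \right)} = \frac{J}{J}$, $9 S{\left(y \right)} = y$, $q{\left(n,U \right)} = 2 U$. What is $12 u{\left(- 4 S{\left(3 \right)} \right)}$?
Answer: $128$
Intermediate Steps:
$S{\left(y \right)} = \frac{y}{9}$
$g{\left(J \right)} = 1$
$u{\left(K \right)} = - 8 K$ ($u{\left(K \right)} = - 4 K 2 \cdot 1 \cdot 1 = - 4 K 2 \cdot 1 = - 4 \cdot 2 K 1 = - 4 \cdot 2 K = - 8 K$)
$12 u{\left(- 4 S{\left(3 \right)} \right)} = 12 \left(- 8 \left(- 4 \cdot \frac{1}{9} \cdot 3\right)\right) = 12 \left(- 8 \left(\left(-4\right) \frac{1}{3}\right)\right) = 12 \left(\left(-8\right) \left(- \frac{4}{3}\right)\right) = 12 \cdot \frac{32}{3} = 128$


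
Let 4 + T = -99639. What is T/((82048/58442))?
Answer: -2911668103/41024 ≈ -70975.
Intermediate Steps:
T = -99643 (T = -4 - 99639 = -99643)
T/((82048/58442)) = -99643/(82048/58442) = -99643/(82048*(1/58442)) = -99643/41024/29221 = -99643*29221/41024 = -2911668103/41024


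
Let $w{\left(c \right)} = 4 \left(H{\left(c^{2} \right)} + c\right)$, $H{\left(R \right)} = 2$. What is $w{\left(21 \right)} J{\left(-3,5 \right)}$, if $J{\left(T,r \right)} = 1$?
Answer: $92$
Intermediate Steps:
$w{\left(c \right)} = 8 + 4 c$ ($w{\left(c \right)} = 4 \left(2 + c\right) = 8 + 4 c$)
$w{\left(21 \right)} J{\left(-3,5 \right)} = \left(8 + 4 \cdot 21\right) 1 = \left(8 + 84\right) 1 = 92 \cdot 1 = 92$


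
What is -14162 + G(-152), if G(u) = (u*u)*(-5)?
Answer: -129682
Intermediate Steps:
G(u) = -5*u² (G(u) = u²*(-5) = -5*u²)
-14162 + G(-152) = -14162 - 5*(-152)² = -14162 - 5*23104 = -14162 - 115520 = -129682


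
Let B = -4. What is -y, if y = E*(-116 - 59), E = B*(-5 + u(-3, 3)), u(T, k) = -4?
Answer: 6300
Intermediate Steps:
E = 36 (E = -4*(-5 - 4) = -4*(-9) = 36)
y = -6300 (y = 36*(-116 - 59) = 36*(-175) = -6300)
-y = -1*(-6300) = 6300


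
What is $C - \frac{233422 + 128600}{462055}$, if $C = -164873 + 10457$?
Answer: $- \frac{71349046902}{462055} \approx -1.5442 \cdot 10^{5}$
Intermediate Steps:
$C = -154416$
$C - \frac{233422 + 128600}{462055} = -154416 - \frac{233422 + 128600}{462055} = -154416 - 362022 \cdot \frac{1}{462055} = -154416 - \frac{362022}{462055} = - \frac{71349046902}{462055}$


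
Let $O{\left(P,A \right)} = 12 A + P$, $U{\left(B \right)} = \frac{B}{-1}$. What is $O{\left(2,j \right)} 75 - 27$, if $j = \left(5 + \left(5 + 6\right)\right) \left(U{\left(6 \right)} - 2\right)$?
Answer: $-115077$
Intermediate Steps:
$U{\left(B \right)} = - B$ ($U{\left(B \right)} = B \left(-1\right) = - B$)
$j = -128$ ($j = \left(5 + \left(5 + 6\right)\right) \left(\left(-1\right) 6 - 2\right) = \left(5 + 11\right) \left(-6 - 2\right) = 16 \left(-8\right) = -128$)
$O{\left(P,A \right)} = P + 12 A$
$O{\left(2,j \right)} 75 - 27 = \left(2 + 12 \left(-128\right)\right) 75 - 27 = \left(2 - 1536\right) 75 - 27 = \left(-1534\right) 75 - 27 = -115050 - 27 = -115077$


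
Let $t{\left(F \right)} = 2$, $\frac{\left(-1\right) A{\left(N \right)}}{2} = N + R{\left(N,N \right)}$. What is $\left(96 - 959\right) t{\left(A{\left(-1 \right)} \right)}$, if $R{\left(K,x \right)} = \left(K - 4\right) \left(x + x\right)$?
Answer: $-1726$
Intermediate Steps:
$R{\left(K,x \right)} = 2 x \left(-4 + K\right)$ ($R{\left(K,x \right)} = \left(-4 + K\right) 2 x = 2 x \left(-4 + K\right)$)
$A{\left(N \right)} = - 2 N - 4 N \left(-4 + N\right)$ ($A{\left(N \right)} = - 2 \left(N + 2 N \left(-4 + N\right)\right) = - 2 N - 4 N \left(-4 + N\right)$)
$\left(96 - 959\right) t{\left(A{\left(-1 \right)} \right)} = \left(96 - 959\right) 2 = \left(-863\right) 2 = -1726$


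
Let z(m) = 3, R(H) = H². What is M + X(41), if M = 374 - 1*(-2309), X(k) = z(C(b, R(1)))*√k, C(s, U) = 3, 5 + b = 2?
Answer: 2683 + 3*√41 ≈ 2702.2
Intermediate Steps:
b = -3 (b = -5 + 2 = -3)
X(k) = 3*√k
M = 2683 (M = 374 + 2309 = 2683)
M + X(41) = 2683 + 3*√41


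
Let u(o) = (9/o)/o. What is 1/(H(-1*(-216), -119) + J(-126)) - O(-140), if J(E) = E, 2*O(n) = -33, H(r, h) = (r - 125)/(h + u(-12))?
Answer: 1989229/120617 ≈ 16.492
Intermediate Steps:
u(o) = 9/o²
H(r, h) = (-125 + r)/(1/16 + h) (H(r, h) = (r - 125)/(h + 9/(-12)²) = (-125 + r)/(h + 9*(1/144)) = (-125 + r)/(h + 1/16) = (-125 + r)/(1/16 + h))
O(n) = -33/2 (O(n) = (½)*(-33) = -33/2)
1/(H(-1*(-216), -119) + J(-126)) - O(-140) = 1/(16*(-125 - 1*(-216))/(1 + 16*(-119)) - 126) - 1*(-33/2) = 1/(16*(-125 + 216)/(1 - 1904) - 126) + 33/2 = 1/(16*91/(-1903) - 126) + 33/2 = 1/(16*(-1/1903)*91 - 126) + 33/2 = 1/(-1456/1903 - 126) + 33/2 = 1/(-241234/1903) + 33/2 = -1903/241234 + 33/2 = 1989229/120617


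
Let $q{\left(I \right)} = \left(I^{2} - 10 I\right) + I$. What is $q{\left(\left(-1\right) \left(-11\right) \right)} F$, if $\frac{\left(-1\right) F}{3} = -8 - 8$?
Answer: $1056$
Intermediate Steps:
$q{\left(I \right)} = I^{2} - 9 I$
$F = 48$ ($F = - 3 \left(-8 - 8\right) = \left(-3\right) \left(-16\right) = 48$)
$q{\left(\left(-1\right) \left(-11\right) \right)} F = \left(-1\right) \left(-11\right) \left(-9 - -11\right) 48 = 11 \left(-9 + 11\right) 48 = 11 \cdot 2 \cdot 48 = 22 \cdot 48 = 1056$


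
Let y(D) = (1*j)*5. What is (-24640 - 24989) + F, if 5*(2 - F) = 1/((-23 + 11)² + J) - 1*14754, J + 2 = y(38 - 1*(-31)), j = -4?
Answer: -28472483/610 ≈ -46676.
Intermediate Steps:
y(D) = -20 (y(D) = (1*(-4))*5 = -4*5 = -20)
J = -22 (J = -2 - 20 = -22)
F = 1801207/610 (F = 2 - (1/((-23 + 11)² - 22) - 1*14754)/5 = 2 - (1/((-12)² - 22) - 14754)/5 = 2 - (1/(144 - 22) - 14754)/5 = 2 - (1/122 - 14754)/5 = 2 - ⅕*(-1799987/122) = 2 + 1799987/610 = 1801207/610 ≈ 2952.8)
(-24640 - 24989) + F = (-24640 - 24989) + 1801207/610 = -49629 + 1801207/610 = -28472483/610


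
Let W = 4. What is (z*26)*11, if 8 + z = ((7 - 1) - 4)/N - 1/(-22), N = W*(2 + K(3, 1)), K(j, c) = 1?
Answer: -6682/3 ≈ -2227.3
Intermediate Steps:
N = 12 (N = 4*(2 + 1) = 4*3 = 12)
z = -257/33 (z = -8 + (((7 - 1) - 4)/12 - 1/(-22)) = -8 + ((6 - 4)*(1/12) - 1*(-1/22)) = -8 + (2*(1/12) + 1/22) = -8 + (1/6 + 1/22) = -8 + 7/33 = -257/33 ≈ -7.7879)
(z*26)*11 = -257/33*26*11 = -6682/33*11 = -6682/3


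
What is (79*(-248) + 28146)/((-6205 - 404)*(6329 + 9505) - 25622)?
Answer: -4277/52336264 ≈ -8.1722e-5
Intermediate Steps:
(79*(-248) + 28146)/((-6205 - 404)*(6329 + 9505) - 25622) = (-19592 + 28146)/(-6609*15834 - 25622) = 8554/(-104646906 - 25622) = 8554/(-104672528) = 8554*(-1/104672528) = -4277/52336264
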